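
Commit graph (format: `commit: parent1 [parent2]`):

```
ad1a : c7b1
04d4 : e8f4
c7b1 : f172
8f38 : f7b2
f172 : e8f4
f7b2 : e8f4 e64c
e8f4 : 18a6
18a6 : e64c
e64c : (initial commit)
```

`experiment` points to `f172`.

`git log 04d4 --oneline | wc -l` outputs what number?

Walking parent pointers from 04d4: reachable set = {04d4, 18a6, e64c, e8f4}.
That is 4 commits.

4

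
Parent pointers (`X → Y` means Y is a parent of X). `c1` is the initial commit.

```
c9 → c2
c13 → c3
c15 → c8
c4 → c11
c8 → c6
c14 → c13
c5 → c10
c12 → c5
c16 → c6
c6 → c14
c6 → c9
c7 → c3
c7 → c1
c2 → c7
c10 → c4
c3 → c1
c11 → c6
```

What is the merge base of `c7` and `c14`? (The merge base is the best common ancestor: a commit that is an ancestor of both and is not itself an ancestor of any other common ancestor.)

c3

Ancestors of c7: {c1, c3, c7}.
Ancestors of c14: {c1, c13, c14, c3}.
Common ancestors: {c1, c3}.
Among these, c3 is not an ancestor of any other common ancestor — it is the merge base.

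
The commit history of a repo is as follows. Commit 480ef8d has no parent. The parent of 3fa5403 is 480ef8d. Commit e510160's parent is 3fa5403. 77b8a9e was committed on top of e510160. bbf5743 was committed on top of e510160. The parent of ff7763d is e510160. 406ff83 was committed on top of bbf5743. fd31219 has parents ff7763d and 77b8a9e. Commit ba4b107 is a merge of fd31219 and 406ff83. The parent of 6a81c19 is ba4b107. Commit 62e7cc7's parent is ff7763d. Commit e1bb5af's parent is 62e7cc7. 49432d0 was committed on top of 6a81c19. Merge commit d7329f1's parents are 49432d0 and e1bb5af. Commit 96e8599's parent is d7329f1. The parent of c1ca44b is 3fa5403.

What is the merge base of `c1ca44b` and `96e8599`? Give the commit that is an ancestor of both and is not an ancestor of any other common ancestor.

Ancestors of c1ca44b: {3fa5403, 480ef8d, c1ca44b}.
Ancestors of 96e8599: {3fa5403, 406ff83, 480ef8d, 49432d0, 62e7cc7, 6a81c19, 77b8a9e, 96e8599, ba4b107, bbf5743, d7329f1, e1bb5af, e510160, fd31219, ff7763d}.
Common ancestors: {3fa5403, 480ef8d}.
Among these, 3fa5403 is not an ancestor of any other common ancestor — it is the merge base.

3fa5403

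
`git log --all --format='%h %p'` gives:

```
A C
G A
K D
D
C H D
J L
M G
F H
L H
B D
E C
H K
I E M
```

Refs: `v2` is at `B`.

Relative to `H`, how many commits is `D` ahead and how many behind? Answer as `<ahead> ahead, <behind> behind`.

Reachable from D: {D}.
Reachable from H: {D, H, K}.
Only in D's history (ahead): {} — 0.
Only in H's history (behind): {H, K} — 2.

0 ahead, 2 behind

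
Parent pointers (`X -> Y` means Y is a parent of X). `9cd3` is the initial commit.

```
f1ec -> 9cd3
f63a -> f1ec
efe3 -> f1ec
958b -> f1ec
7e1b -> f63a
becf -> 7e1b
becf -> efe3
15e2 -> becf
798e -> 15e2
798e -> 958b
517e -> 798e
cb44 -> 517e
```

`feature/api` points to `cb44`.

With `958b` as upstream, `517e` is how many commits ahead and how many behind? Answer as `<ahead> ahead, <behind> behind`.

7 ahead, 0 behind

Reachable from 517e: {15e2, 517e, 798e, 7e1b, 958b, 9cd3, becf, efe3, f1ec, f63a}.
Reachable from 958b: {958b, 9cd3, f1ec}.
Only in 517e's history (ahead): {15e2, 517e, 798e, 7e1b, becf, efe3, f63a} — 7.
Only in 958b's history (behind): {} — 0.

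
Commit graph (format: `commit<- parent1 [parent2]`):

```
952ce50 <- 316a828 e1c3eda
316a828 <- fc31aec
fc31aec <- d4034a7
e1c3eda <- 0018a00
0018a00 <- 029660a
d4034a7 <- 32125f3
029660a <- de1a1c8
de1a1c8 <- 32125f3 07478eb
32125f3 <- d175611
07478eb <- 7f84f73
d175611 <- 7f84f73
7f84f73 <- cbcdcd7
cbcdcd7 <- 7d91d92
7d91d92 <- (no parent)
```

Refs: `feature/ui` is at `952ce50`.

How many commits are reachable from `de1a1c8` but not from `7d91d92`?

Reachable from de1a1c8: {07478eb, 32125f3, 7d91d92, 7f84f73, cbcdcd7, d175611, de1a1c8}.
Reachable from 7d91d92: {7d91d92}.
In de1a1c8's history but not 7d91d92's: {07478eb, 32125f3, 7f84f73, cbcdcd7, d175611, de1a1c8} — 6 commits.

6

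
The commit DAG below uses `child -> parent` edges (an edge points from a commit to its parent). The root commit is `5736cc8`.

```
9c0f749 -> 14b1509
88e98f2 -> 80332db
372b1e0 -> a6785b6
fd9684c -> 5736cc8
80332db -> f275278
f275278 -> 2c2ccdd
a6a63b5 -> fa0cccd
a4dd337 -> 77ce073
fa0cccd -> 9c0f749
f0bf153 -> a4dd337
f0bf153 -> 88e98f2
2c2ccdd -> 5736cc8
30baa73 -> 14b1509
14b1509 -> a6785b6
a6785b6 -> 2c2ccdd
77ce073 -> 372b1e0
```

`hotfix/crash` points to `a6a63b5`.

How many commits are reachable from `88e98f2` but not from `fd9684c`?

4

Reachable from 88e98f2: {2c2ccdd, 5736cc8, 80332db, 88e98f2, f275278}.
Reachable from fd9684c: {5736cc8, fd9684c}.
In 88e98f2's history but not fd9684c's: {2c2ccdd, 80332db, 88e98f2, f275278} — 4 commits.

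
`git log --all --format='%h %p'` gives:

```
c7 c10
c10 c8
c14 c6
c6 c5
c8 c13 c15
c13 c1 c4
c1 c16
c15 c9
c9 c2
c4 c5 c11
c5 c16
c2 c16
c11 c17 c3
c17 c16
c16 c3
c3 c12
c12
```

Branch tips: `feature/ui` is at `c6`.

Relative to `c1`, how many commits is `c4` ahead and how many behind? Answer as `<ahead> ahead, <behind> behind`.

4 ahead, 1 behind

Reachable from c4: {c11, c12, c16, c17, c3, c4, c5}.
Reachable from c1: {c1, c12, c16, c3}.
Only in c4's history (ahead): {c11, c17, c4, c5} — 4.
Only in c1's history (behind): {c1} — 1.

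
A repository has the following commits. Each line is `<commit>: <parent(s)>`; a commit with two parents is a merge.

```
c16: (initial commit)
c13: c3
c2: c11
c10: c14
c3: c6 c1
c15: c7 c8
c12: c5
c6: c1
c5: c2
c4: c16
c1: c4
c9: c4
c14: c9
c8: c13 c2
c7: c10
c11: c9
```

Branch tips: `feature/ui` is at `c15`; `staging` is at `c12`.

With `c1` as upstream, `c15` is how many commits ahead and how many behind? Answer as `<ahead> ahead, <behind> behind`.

Reachable from c15: {c1, c10, c11, c13, c14, c15, c16, c2, c3, c4, c6, c7, c8, c9}.
Reachable from c1: {c1, c16, c4}.
Only in c15's history (ahead): {c10, c11, c13, c14, c15, c2, c3, c6, c7, c8, c9} — 11.
Only in c1's history (behind): {} — 0.

11 ahead, 0 behind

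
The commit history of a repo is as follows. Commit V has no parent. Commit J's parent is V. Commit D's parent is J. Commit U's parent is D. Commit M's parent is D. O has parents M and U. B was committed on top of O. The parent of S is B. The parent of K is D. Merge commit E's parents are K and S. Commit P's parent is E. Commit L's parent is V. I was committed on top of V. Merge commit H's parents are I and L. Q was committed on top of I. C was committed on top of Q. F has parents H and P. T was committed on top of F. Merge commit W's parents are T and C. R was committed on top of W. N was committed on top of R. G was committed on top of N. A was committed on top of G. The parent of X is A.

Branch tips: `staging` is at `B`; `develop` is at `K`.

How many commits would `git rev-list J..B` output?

Reachable from B: {B, D, J, M, O, U, V}.
Reachable from J: {J, V}.
In B's history but not J's: {B, D, M, O, U} — 5 commits.

5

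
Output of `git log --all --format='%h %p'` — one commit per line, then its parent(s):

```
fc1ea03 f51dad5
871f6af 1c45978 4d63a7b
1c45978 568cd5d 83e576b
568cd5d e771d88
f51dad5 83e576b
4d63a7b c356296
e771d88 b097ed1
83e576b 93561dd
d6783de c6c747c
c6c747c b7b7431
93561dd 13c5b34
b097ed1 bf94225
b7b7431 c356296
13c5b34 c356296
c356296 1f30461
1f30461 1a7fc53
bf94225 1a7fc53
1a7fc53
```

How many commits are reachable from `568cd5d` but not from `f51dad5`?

4

Reachable from 568cd5d: {1a7fc53, 568cd5d, b097ed1, bf94225, e771d88}.
Reachable from f51dad5: {13c5b34, 1a7fc53, 1f30461, 83e576b, 93561dd, c356296, f51dad5}.
In 568cd5d's history but not f51dad5's: {568cd5d, b097ed1, bf94225, e771d88} — 4 commits.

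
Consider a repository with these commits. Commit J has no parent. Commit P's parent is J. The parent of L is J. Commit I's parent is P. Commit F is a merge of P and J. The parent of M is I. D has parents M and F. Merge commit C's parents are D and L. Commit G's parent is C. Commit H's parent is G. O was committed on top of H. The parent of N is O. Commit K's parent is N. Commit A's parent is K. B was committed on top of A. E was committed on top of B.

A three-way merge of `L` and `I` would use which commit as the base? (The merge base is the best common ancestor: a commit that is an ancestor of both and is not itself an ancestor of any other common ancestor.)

Ancestors of L: {J, L}.
Ancestors of I: {I, J, P}.
Common ancestors: {J}.
The only common ancestor is J, so it is the merge base.

J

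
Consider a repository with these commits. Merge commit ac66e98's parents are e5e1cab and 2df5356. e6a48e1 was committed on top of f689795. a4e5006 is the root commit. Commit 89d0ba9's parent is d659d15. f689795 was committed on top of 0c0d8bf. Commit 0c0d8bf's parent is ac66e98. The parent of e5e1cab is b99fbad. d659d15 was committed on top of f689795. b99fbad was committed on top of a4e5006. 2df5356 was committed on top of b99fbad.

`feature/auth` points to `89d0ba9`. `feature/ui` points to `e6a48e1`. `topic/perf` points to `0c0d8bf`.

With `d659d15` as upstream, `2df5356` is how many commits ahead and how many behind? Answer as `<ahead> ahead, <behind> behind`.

0 ahead, 5 behind

Reachable from 2df5356: {2df5356, a4e5006, b99fbad}.
Reachable from d659d15: {0c0d8bf, 2df5356, a4e5006, ac66e98, b99fbad, d659d15, e5e1cab, f689795}.
Only in 2df5356's history (ahead): {} — 0.
Only in d659d15's history (behind): {0c0d8bf, ac66e98, d659d15, e5e1cab, f689795} — 5.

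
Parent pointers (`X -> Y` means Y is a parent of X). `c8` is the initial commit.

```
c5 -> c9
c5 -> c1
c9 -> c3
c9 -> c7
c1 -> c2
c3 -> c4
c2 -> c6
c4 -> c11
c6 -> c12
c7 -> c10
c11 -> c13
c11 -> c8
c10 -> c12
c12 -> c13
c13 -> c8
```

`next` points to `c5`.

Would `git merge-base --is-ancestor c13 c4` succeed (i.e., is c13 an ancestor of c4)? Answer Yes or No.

Ancestors of c4 (commits reachable by following parents): {c11, c13, c4, c8}.
c13 is in that set, so it is an ancestor of c4.

Yes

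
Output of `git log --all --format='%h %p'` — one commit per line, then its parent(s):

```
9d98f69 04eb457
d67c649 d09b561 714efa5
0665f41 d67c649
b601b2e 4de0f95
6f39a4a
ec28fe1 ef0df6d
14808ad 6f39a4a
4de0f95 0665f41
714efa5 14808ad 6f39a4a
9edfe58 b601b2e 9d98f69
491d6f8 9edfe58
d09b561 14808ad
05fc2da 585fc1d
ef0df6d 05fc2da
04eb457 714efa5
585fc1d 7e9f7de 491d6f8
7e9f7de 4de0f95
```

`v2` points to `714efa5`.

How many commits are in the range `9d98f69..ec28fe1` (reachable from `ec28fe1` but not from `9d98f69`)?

12

Reachable from ec28fe1: {04eb457, 05fc2da, 0665f41, 14808ad, 491d6f8, 4de0f95, 585fc1d, 6f39a4a, 714efa5, 7e9f7de, 9d98f69, 9edfe58, b601b2e, d09b561, d67c649, ec28fe1, ef0df6d}.
Reachable from 9d98f69: {04eb457, 14808ad, 6f39a4a, 714efa5, 9d98f69}.
In ec28fe1's history but not 9d98f69's: {05fc2da, 0665f41, 491d6f8, 4de0f95, 585fc1d, 7e9f7de, 9edfe58, b601b2e, d09b561, d67c649, ec28fe1, ef0df6d} — 12 commits.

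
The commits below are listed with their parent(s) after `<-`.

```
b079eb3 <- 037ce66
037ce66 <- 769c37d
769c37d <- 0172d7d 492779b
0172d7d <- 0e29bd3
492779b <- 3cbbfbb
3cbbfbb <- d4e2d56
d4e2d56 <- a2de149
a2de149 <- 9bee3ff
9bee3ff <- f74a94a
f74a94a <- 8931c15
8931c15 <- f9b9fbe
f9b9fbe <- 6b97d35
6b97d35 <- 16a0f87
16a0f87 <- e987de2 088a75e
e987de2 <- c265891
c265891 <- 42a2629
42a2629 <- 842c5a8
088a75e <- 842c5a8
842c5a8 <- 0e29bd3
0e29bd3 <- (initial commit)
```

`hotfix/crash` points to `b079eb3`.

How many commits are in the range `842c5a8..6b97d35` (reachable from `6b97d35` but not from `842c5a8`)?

6

Reachable from 6b97d35: {088a75e, 0e29bd3, 16a0f87, 42a2629, 6b97d35, 842c5a8, c265891, e987de2}.
Reachable from 842c5a8: {0e29bd3, 842c5a8}.
In 6b97d35's history but not 842c5a8's: {088a75e, 16a0f87, 42a2629, 6b97d35, c265891, e987de2} — 6 commits.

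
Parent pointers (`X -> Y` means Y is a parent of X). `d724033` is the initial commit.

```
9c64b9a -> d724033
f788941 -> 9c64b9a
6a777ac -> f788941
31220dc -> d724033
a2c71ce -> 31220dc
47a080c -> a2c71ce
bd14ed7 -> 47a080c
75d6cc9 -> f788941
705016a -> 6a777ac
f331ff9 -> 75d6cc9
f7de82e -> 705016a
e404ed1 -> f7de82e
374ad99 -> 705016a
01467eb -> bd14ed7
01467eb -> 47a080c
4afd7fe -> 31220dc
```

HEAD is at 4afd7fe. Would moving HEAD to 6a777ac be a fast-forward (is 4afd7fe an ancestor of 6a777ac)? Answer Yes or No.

A fast-forward from 4afd7fe to 6a777ac is possible iff 4afd7fe is an ancestor of 6a777ac.
Ancestors of 6a777ac: {6a777ac, 9c64b9a, d724033, f788941}.
4afd7fe is not among them, so fast-forward is not possible.

No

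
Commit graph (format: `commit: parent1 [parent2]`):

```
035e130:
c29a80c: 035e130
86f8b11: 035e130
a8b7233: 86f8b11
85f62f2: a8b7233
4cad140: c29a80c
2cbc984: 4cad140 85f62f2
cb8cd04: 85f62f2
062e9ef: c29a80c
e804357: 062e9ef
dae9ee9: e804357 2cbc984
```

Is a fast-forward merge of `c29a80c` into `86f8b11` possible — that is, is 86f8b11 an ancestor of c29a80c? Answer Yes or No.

A fast-forward from 86f8b11 to c29a80c is possible iff 86f8b11 is an ancestor of c29a80c.
Ancestors of c29a80c: {035e130, c29a80c}.
86f8b11 is not among them, so fast-forward is not possible.

No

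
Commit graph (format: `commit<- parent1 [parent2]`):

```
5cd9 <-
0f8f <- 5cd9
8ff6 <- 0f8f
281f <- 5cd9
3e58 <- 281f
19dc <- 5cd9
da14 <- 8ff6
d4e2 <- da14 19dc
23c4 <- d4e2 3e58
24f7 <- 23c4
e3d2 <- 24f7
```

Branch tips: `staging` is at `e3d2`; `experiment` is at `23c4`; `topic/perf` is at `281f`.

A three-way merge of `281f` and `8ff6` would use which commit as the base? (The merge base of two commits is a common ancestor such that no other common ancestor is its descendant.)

5cd9

Ancestors of 281f: {281f, 5cd9}.
Ancestors of 8ff6: {0f8f, 5cd9, 8ff6}.
Common ancestors: {5cd9}.
The only common ancestor is 5cd9, so it is the merge base.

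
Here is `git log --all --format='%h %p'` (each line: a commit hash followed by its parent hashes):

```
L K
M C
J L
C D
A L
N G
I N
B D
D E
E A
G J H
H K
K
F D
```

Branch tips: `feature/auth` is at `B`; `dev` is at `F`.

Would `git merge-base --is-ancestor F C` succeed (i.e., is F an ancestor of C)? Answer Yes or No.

No

Ancestors of C: {A, C, D, E, K, L}.
F is not in that set, so it is not an ancestor of C.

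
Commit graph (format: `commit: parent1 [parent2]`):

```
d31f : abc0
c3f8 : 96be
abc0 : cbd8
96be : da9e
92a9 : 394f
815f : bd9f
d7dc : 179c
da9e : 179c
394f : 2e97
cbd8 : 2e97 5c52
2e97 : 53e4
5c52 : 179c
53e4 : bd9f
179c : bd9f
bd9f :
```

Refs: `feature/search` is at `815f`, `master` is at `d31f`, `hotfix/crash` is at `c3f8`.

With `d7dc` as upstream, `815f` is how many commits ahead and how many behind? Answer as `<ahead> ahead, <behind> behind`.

Reachable from 815f: {815f, bd9f}.
Reachable from d7dc: {179c, bd9f, d7dc}.
Only in 815f's history (ahead): {815f} — 1.
Only in d7dc's history (behind): {179c, d7dc} — 2.

1 ahead, 2 behind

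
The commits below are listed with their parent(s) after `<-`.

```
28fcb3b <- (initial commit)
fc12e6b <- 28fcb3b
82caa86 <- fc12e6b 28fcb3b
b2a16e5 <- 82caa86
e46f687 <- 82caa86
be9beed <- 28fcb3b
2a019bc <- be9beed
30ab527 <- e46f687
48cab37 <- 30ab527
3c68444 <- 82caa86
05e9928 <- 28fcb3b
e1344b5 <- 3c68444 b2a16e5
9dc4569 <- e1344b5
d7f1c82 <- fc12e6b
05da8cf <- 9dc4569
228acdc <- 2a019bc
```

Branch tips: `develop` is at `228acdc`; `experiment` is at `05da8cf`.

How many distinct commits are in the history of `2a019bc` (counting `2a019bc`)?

3

Walking parent pointers from 2a019bc: reachable set = {28fcb3b, 2a019bc, be9beed}.
That is 3 commits.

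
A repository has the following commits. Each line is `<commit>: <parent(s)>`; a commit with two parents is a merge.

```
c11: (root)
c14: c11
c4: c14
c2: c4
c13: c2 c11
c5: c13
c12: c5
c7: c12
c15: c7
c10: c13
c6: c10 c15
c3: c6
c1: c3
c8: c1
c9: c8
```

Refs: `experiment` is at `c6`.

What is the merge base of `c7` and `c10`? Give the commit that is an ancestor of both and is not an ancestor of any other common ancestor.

Ancestors of c7: {c11, c12, c13, c14, c2, c4, c5, c7}.
Ancestors of c10: {c10, c11, c13, c14, c2, c4}.
Common ancestors: {c11, c13, c14, c2, c4}.
Among these, c13 is not an ancestor of any other common ancestor — it is the merge base.

c13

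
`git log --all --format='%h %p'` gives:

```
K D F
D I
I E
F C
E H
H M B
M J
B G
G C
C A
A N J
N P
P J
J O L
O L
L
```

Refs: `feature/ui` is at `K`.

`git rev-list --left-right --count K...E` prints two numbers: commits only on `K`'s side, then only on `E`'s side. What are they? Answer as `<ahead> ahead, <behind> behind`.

4 ahead, 0 behind

Reachable from K: {A, B, C, D, E, F, G, H, I, J, K, L, M, N, O, P}.
Reachable from E: {A, B, C, E, G, H, J, L, M, N, O, P}.
Only in K's history (ahead): {D, F, I, K} — 4.
Only in E's history (behind): {} — 0.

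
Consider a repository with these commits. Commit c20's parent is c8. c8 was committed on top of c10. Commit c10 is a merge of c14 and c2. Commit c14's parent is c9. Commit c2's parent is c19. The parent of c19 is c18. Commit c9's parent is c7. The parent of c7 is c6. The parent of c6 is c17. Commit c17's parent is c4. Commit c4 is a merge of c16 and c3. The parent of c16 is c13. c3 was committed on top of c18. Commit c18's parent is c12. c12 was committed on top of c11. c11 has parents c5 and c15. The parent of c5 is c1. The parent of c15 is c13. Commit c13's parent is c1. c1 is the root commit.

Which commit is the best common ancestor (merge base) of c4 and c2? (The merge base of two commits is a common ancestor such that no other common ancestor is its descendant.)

c18

Ancestors of c4: {c1, c11, c12, c13, c15, c16, c18, c3, c4, c5}.
Ancestors of c2: {c1, c11, c12, c13, c15, c18, c19, c2, c5}.
Common ancestors: {c1, c11, c12, c13, c15, c18, c5}.
Among these, c18 is not an ancestor of any other common ancestor — it is the merge base.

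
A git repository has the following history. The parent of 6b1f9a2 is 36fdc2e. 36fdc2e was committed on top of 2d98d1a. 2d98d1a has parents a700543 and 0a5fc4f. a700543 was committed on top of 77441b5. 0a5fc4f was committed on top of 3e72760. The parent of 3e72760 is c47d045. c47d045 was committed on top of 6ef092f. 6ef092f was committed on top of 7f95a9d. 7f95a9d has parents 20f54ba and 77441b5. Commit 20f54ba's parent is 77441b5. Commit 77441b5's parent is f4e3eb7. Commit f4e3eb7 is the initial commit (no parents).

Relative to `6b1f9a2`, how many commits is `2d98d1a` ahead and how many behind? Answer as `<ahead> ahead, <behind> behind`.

0 ahead, 2 behind

Reachable from 2d98d1a: {0a5fc4f, 20f54ba, 2d98d1a, 3e72760, 6ef092f, 77441b5, 7f95a9d, a700543, c47d045, f4e3eb7}.
Reachable from 6b1f9a2: {0a5fc4f, 20f54ba, 2d98d1a, 36fdc2e, 3e72760, 6b1f9a2, 6ef092f, 77441b5, 7f95a9d, a700543, c47d045, f4e3eb7}.
Only in 2d98d1a's history (ahead): {} — 0.
Only in 6b1f9a2's history (behind): {36fdc2e, 6b1f9a2} — 2.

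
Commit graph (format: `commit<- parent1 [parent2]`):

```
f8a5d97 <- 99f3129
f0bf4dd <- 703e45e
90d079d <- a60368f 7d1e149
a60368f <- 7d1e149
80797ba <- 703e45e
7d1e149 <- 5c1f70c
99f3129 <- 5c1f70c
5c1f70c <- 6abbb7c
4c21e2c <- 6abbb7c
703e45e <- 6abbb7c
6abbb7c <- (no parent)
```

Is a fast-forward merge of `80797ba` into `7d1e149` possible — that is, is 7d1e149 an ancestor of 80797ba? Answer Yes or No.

No

A fast-forward from 7d1e149 to 80797ba is possible iff 7d1e149 is an ancestor of 80797ba.
Ancestors of 80797ba: {6abbb7c, 703e45e, 80797ba}.
7d1e149 is not among them, so fast-forward is not possible.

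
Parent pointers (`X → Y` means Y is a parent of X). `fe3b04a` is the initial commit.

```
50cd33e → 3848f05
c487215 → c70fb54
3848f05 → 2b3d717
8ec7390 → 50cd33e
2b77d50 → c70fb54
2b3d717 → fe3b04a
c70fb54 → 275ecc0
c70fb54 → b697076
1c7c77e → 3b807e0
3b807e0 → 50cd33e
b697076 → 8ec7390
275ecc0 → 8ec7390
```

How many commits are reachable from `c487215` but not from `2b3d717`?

7

Reachable from c487215: {275ecc0, 2b3d717, 3848f05, 50cd33e, 8ec7390, b697076, c487215, c70fb54, fe3b04a}.
Reachable from 2b3d717: {2b3d717, fe3b04a}.
In c487215's history but not 2b3d717's: {275ecc0, 3848f05, 50cd33e, 8ec7390, b697076, c487215, c70fb54} — 7 commits.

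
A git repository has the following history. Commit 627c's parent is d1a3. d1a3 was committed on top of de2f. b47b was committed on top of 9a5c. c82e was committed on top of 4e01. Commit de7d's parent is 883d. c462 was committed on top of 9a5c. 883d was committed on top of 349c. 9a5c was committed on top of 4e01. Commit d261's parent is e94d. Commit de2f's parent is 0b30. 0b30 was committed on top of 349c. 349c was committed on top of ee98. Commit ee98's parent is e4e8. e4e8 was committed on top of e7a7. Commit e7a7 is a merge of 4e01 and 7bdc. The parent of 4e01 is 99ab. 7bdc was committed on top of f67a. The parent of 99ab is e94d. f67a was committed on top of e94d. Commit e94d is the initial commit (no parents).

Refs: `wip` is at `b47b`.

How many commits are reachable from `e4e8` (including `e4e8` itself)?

7

Walking parent pointers from e4e8: reachable set = {4e01, 7bdc, 99ab, e4e8, e7a7, e94d, f67a}.
That is 7 commits.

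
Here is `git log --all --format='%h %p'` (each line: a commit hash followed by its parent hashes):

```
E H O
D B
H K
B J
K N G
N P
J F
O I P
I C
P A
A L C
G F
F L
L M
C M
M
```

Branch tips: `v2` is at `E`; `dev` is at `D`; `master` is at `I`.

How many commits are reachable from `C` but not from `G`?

Reachable from C: {C, M}.
Reachable from G: {F, G, L, M}.
In C's history but not G's: {C} — 1 commit.

1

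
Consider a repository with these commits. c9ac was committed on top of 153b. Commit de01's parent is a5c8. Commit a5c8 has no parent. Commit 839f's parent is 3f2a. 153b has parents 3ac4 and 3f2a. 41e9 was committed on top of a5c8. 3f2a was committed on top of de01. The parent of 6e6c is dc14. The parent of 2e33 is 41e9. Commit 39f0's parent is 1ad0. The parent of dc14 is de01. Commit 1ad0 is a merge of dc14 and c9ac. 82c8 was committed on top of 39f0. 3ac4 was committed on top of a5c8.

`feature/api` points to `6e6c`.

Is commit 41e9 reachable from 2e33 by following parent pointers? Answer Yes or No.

Yes

Ancestors of 2e33 (commits reachable by following parents): {2e33, 41e9, a5c8}.
41e9 is in that set, so it is an ancestor of 2e33.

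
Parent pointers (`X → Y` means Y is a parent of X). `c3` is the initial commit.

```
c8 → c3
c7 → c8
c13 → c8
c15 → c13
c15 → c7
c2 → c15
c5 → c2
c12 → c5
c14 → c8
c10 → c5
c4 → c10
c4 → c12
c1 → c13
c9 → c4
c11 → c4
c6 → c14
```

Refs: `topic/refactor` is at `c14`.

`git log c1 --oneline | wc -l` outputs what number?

Walking parent pointers from c1: reachable set = {c1, c13, c3, c8}.
That is 4 commits.

4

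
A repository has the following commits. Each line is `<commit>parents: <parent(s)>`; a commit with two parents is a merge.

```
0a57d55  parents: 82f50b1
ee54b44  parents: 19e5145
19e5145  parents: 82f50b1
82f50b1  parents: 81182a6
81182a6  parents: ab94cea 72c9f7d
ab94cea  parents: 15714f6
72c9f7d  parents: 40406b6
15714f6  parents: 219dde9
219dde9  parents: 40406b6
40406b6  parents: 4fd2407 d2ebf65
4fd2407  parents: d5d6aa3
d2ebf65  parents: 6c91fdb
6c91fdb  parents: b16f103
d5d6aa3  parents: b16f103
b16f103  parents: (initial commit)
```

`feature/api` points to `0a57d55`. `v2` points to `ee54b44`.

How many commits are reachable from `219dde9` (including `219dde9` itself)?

7

Walking parent pointers from 219dde9: reachable set = {219dde9, 40406b6, 4fd2407, 6c91fdb, b16f103, d2ebf65, d5d6aa3}.
That is 7 commits.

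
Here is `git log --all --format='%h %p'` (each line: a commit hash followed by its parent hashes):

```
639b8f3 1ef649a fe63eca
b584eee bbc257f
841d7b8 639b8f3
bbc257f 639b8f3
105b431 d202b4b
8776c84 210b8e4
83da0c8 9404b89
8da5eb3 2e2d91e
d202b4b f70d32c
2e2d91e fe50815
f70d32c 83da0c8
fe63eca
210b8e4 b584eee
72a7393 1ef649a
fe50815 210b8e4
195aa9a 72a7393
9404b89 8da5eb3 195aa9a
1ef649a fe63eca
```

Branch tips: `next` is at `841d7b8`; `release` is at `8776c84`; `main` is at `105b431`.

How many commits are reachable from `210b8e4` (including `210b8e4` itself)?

Walking parent pointers from 210b8e4: reachable set = {1ef649a, 210b8e4, 639b8f3, b584eee, bbc257f, fe63eca}.
That is 6 commits.

6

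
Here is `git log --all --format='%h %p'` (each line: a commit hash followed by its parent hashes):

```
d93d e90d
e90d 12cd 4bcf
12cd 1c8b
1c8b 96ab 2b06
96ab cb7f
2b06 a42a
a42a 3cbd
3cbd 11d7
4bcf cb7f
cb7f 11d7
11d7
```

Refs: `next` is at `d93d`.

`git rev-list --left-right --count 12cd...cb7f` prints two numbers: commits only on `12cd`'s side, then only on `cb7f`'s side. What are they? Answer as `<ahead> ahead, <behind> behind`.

6 ahead, 0 behind

Reachable from 12cd: {11d7, 12cd, 1c8b, 2b06, 3cbd, 96ab, a42a, cb7f}.
Reachable from cb7f: {11d7, cb7f}.
Only in 12cd's history (ahead): {12cd, 1c8b, 2b06, 3cbd, 96ab, a42a} — 6.
Only in cb7f's history (behind): {} — 0.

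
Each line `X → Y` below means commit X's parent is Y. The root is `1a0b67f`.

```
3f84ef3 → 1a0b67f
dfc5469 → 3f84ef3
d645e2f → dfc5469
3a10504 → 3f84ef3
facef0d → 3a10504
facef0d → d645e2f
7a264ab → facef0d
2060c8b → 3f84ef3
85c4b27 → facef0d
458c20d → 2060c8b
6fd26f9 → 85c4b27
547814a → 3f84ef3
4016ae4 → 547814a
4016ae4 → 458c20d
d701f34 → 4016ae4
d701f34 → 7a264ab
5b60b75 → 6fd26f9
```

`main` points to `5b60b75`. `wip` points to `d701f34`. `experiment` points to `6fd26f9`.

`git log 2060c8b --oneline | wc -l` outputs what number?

Walking parent pointers from 2060c8b: reachable set = {1a0b67f, 2060c8b, 3f84ef3}.
That is 3 commits.

3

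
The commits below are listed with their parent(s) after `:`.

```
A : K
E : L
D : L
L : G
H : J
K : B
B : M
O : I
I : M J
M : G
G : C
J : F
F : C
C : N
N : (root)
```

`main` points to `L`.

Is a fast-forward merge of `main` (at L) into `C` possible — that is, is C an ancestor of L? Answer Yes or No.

Yes

A fast-forward from C to L is possible iff C is an ancestor of L.
Ancestors of L: {C, G, L, N}.
C is among them, so fast-forward is possible.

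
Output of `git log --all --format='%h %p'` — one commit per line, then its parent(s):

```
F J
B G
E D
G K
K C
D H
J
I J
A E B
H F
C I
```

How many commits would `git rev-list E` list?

Walking parent pointers from E: reachable set = {D, E, F, H, J}.
That is 5 commits.

5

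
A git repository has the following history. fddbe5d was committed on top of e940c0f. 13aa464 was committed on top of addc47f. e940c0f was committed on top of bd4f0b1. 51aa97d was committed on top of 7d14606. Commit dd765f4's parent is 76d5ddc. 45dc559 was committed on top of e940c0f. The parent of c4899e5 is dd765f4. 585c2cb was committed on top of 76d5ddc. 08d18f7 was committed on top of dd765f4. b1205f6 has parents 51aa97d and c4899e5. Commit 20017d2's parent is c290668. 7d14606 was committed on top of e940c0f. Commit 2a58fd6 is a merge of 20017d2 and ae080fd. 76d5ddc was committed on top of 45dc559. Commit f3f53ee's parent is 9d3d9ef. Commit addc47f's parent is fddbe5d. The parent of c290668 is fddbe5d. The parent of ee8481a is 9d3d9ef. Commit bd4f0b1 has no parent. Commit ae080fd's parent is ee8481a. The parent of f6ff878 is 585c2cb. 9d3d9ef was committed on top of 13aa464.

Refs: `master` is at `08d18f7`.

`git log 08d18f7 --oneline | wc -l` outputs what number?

6

Walking parent pointers from 08d18f7: reachable set = {08d18f7, 45dc559, 76d5ddc, bd4f0b1, dd765f4, e940c0f}.
That is 6 commits.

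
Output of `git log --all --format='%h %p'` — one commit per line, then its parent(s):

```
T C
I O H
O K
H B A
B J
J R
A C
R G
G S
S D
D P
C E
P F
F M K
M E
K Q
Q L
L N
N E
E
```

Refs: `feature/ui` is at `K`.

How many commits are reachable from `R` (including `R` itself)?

Walking parent pointers from R: reachable set = {D, E, F, G, K, L, M, N, P, Q, R, S}.
That is 12 commits.

12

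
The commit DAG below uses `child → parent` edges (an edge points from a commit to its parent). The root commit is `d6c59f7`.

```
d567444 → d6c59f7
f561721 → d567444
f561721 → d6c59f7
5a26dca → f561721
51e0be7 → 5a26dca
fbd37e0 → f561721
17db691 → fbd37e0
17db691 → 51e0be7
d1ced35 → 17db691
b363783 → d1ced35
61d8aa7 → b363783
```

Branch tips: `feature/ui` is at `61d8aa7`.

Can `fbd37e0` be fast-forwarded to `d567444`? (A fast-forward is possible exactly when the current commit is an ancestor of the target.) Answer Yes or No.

No

A fast-forward from fbd37e0 to d567444 is possible iff fbd37e0 is an ancestor of d567444.
Ancestors of d567444: {d567444, d6c59f7}.
fbd37e0 is not among them, so fast-forward is not possible.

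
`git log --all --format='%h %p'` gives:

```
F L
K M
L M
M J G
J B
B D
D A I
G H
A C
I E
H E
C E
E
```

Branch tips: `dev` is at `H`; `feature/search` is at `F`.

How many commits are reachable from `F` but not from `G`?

9

Reachable from F: {A, B, C, D, E, F, G, H, I, J, L, M}.
Reachable from G: {E, G, H}.
In F's history but not G's: {A, B, C, D, F, I, J, L, M} — 9 commits.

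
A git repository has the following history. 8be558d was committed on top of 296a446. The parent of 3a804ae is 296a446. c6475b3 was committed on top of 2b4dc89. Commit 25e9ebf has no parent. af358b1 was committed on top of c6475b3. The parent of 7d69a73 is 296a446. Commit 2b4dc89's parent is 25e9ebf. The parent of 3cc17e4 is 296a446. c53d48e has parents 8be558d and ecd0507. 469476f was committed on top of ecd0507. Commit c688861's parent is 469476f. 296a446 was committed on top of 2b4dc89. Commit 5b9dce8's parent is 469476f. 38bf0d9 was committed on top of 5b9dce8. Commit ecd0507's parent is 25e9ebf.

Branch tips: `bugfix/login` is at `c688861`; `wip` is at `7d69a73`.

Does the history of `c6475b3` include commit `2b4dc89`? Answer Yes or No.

Yes

Ancestors of c6475b3 (commits reachable by following parents): {25e9ebf, 2b4dc89, c6475b3}.
2b4dc89 is in that set, so it is an ancestor of c6475b3.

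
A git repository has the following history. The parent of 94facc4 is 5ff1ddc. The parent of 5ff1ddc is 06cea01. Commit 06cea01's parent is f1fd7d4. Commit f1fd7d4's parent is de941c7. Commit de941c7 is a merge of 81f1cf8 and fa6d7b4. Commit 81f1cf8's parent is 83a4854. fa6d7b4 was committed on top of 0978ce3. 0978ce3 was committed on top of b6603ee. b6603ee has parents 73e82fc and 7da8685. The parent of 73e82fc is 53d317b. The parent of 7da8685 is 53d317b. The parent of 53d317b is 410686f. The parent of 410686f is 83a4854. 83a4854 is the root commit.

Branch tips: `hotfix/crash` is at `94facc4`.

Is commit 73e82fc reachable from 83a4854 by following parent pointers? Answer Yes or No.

No

Ancestors of 83a4854: {83a4854}.
73e82fc is not in that set, so it is not an ancestor of 83a4854.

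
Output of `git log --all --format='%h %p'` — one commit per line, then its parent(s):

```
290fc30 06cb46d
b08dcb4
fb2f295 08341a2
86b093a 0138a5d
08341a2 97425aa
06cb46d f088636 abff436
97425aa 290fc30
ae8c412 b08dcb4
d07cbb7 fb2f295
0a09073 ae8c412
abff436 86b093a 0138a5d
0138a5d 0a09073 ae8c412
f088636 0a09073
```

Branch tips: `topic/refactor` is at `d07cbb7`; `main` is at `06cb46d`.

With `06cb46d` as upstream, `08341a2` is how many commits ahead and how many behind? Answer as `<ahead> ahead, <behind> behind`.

3 ahead, 0 behind

Reachable from 08341a2: {0138a5d, 06cb46d, 08341a2, 0a09073, 290fc30, 86b093a, 97425aa, abff436, ae8c412, b08dcb4, f088636}.
Reachable from 06cb46d: {0138a5d, 06cb46d, 0a09073, 86b093a, abff436, ae8c412, b08dcb4, f088636}.
Only in 08341a2's history (ahead): {08341a2, 290fc30, 97425aa} — 3.
Only in 06cb46d's history (behind): {} — 0.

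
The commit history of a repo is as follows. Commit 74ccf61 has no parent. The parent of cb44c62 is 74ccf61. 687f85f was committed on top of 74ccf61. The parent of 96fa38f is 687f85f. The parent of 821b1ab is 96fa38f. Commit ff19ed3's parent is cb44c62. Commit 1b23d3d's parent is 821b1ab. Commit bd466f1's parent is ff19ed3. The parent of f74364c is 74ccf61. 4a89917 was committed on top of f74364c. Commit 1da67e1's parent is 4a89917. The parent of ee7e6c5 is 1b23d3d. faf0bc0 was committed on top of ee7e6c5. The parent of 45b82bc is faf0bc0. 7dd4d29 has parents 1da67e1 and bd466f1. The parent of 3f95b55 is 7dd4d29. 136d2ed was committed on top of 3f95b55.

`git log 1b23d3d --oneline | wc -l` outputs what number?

5

Walking parent pointers from 1b23d3d: reachable set = {1b23d3d, 687f85f, 74ccf61, 821b1ab, 96fa38f}.
That is 5 commits.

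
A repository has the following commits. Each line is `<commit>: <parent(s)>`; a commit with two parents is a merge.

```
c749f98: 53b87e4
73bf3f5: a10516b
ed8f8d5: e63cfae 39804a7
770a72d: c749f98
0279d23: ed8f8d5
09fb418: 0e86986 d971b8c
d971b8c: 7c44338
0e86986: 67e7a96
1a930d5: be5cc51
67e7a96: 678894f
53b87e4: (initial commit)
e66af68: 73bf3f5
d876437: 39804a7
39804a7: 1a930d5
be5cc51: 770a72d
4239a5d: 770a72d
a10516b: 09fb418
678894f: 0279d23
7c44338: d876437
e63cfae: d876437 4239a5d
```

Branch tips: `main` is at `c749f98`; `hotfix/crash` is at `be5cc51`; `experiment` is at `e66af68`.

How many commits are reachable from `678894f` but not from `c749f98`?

Reachable from 678894f: {0279d23, 1a930d5, 39804a7, 4239a5d, 53b87e4, 678894f, 770a72d, be5cc51, c749f98, d876437, e63cfae, ed8f8d5}.
Reachable from c749f98: {53b87e4, c749f98}.
In 678894f's history but not c749f98's: {0279d23, 1a930d5, 39804a7, 4239a5d, 678894f, 770a72d, be5cc51, d876437, e63cfae, ed8f8d5} — 10 commits.

10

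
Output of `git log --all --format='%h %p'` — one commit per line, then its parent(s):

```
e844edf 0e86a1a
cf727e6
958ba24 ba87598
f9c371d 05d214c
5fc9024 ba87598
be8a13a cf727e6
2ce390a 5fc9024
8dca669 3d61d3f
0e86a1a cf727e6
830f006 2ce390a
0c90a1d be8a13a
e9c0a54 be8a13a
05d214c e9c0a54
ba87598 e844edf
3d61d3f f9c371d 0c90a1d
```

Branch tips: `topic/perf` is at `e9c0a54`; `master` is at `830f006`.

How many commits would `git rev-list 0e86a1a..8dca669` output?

Reachable from 8dca669: {05d214c, 0c90a1d, 3d61d3f, 8dca669, be8a13a, cf727e6, e9c0a54, f9c371d}.
Reachable from 0e86a1a: {0e86a1a, cf727e6}.
In 8dca669's history but not 0e86a1a's: {05d214c, 0c90a1d, 3d61d3f, 8dca669, be8a13a, e9c0a54, f9c371d} — 7 commits.

7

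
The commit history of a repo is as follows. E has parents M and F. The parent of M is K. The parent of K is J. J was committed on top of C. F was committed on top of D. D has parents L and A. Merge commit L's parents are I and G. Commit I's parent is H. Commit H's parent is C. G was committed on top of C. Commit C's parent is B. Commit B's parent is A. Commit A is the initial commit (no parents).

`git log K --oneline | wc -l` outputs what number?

5

Walking parent pointers from K: reachable set = {A, B, C, J, K}.
That is 5 commits.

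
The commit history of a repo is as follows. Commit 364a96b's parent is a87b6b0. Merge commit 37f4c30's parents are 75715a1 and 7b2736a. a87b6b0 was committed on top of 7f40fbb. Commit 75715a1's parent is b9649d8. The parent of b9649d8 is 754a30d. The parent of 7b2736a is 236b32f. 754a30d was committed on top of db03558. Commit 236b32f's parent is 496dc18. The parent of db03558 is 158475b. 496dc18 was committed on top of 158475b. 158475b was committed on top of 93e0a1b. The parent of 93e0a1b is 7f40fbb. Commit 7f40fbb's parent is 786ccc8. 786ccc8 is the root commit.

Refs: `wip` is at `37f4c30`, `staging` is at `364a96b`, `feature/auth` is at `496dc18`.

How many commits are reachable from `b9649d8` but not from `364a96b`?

5

Reachable from b9649d8: {158475b, 754a30d, 786ccc8, 7f40fbb, 93e0a1b, b9649d8, db03558}.
Reachable from 364a96b: {364a96b, 786ccc8, 7f40fbb, a87b6b0}.
In b9649d8's history but not 364a96b's: {158475b, 754a30d, 93e0a1b, b9649d8, db03558} — 5 commits.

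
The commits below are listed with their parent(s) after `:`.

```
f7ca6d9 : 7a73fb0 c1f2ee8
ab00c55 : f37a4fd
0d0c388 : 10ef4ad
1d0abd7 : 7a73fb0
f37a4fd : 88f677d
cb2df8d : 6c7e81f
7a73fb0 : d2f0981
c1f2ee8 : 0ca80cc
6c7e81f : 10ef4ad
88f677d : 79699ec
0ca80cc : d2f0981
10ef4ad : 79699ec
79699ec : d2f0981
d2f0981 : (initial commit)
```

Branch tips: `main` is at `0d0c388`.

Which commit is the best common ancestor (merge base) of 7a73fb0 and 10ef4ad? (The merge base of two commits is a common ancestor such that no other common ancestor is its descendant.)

d2f0981

Ancestors of 7a73fb0: {7a73fb0, d2f0981}.
Ancestors of 10ef4ad: {10ef4ad, 79699ec, d2f0981}.
Common ancestors: {d2f0981}.
The only common ancestor is d2f0981, so it is the merge base.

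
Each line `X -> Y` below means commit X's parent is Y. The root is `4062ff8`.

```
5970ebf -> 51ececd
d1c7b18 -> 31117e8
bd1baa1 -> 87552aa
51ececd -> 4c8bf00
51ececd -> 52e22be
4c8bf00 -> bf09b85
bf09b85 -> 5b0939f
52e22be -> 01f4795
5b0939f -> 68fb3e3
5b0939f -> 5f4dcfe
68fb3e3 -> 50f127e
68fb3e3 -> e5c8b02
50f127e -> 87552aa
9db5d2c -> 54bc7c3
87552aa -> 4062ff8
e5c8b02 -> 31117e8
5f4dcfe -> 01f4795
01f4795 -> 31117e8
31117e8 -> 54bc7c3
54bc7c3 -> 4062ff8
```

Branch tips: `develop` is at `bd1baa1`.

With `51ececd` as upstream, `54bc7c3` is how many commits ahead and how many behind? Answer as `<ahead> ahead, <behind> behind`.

0 ahead, 12 behind

Reachable from 54bc7c3: {4062ff8, 54bc7c3}.
Reachable from 51ececd: {01f4795, 31117e8, 4062ff8, 4c8bf00, 50f127e, 51ececd, 52e22be, 54bc7c3, 5b0939f, 5f4dcfe, 68fb3e3, 87552aa, bf09b85, e5c8b02}.
Only in 54bc7c3's history (ahead): {} — 0.
Only in 51ececd's history (behind): {01f4795, 31117e8, 4c8bf00, 50f127e, 51ececd, 52e22be, 5b0939f, 5f4dcfe, 68fb3e3, 87552aa, bf09b85, e5c8b02} — 12.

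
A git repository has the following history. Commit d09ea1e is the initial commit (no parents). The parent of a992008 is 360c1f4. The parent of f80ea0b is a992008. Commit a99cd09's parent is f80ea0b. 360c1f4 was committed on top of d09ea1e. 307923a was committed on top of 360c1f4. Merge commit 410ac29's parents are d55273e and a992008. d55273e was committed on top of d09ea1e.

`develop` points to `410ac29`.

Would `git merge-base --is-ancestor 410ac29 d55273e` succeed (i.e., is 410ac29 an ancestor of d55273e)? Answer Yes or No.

No

Ancestors of d55273e: {d09ea1e, d55273e}.
410ac29 is not in that set, so it is not an ancestor of d55273e.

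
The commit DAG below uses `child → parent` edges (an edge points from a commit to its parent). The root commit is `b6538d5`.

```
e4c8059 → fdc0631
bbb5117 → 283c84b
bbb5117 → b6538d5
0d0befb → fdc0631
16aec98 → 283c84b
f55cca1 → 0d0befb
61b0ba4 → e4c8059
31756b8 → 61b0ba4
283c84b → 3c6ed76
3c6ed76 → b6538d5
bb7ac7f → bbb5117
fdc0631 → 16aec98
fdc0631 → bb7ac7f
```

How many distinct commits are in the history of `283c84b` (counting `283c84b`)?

Walking parent pointers from 283c84b: reachable set = {283c84b, 3c6ed76, b6538d5}.
That is 3 commits.

3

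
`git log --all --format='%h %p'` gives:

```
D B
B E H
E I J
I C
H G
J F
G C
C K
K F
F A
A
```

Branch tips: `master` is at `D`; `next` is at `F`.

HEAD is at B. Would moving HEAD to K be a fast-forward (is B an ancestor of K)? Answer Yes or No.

No

A fast-forward from B to K is possible iff B is an ancestor of K.
Ancestors of K: {A, F, K}.
B is not among them, so fast-forward is not possible.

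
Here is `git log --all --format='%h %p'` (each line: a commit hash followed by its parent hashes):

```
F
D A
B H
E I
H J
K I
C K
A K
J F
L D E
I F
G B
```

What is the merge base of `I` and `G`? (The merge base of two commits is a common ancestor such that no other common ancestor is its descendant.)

Ancestors of I: {F, I}.
Ancestors of G: {B, F, G, H, J}.
Common ancestors: {F}.
The only common ancestor is F, so it is the merge base.

F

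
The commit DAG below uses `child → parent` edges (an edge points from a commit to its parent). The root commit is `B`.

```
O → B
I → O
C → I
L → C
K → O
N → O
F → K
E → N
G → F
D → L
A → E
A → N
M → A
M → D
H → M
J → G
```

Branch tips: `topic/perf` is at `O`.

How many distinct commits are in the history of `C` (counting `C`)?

4

Walking parent pointers from C: reachable set = {B, C, I, O}.
That is 4 commits.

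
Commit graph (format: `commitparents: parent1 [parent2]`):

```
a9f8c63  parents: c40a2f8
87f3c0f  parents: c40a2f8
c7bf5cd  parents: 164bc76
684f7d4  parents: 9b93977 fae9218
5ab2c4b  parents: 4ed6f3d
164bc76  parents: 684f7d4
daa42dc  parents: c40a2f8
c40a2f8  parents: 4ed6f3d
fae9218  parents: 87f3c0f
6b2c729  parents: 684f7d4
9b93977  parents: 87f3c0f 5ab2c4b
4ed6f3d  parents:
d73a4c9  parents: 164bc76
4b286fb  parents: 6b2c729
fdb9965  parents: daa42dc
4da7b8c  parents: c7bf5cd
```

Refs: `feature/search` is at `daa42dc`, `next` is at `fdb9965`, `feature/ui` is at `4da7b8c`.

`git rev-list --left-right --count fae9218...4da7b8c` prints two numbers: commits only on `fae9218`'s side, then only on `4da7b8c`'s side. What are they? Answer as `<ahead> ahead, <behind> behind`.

Reachable from fae9218: {4ed6f3d, 87f3c0f, c40a2f8, fae9218}.
Reachable from 4da7b8c: {164bc76, 4da7b8c, 4ed6f3d, 5ab2c4b, 684f7d4, 87f3c0f, 9b93977, c40a2f8, c7bf5cd, fae9218}.
Only in fae9218's history (ahead): {} — 0.
Only in 4da7b8c's history (behind): {164bc76, 4da7b8c, 5ab2c4b, 684f7d4, 9b93977, c7bf5cd} — 6.

0 ahead, 6 behind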